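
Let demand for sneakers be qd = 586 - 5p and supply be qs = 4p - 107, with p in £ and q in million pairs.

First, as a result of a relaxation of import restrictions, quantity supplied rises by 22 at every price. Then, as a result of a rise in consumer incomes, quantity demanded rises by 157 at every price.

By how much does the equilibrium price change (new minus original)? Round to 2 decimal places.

+15.00

Initially, 586 - 5p = 4p - 107, so 693 = 9p and p = 77, q = 201.
After the shift, demand is qd = 743 - 5p and supply is qs = 4p - 85.
Clearing the new market: 743 - 5p = 4p - 85, so p = 92 and q = 283.
Δp = 92 − 77 = +15.00.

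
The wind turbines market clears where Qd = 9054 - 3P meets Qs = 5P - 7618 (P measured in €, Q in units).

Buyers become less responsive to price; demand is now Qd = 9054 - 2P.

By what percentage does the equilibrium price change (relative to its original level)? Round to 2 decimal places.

Before the shock: 9054 - 3P = 5P - 7618 ⇒ 16672 = 8P ⇒ P = 2084, Q = 2802.
The shock moves the curves to Qd = 9054 - 2P and Qs = 5P - 7618.
Equate the new curves: 9054 - 2P = 5P - 7618, giving 16672 = 7P, P = 16672/7 ≈ 2381.7143, Q = 30034/7 ≈ 4290.5714.
%ΔP = (2381.7143 − 2084) / 2084 × 100 = +14.29%.

+14.29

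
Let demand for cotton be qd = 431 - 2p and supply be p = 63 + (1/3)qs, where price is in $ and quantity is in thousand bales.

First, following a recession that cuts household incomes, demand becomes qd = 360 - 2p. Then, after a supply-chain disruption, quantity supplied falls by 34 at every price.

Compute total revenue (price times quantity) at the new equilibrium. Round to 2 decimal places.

14784.88

Before the shock: 431 - 2p = 3p - 189 ⇒ 620 = 5p ⇒ p = 124, q = 183.
The new curves are qd = 360 - 2p (demand) and qs = 3p - 223 (supply).
Clearing the new market: 360 - 2p = 3p - 223, so p = 116.6 and q = 126.8.
New expenditure = 116.6 × 126.8 = 14784.88.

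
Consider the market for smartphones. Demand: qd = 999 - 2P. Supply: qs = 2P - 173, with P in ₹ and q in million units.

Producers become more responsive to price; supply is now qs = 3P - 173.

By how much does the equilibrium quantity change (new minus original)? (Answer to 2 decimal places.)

+117.20

Original equilibrium: 999 - 2P = 2P - 173 gives 1172 = 4P, so P = 293 and q = 413.
After the shift, demand is qd = 999 - 2P and supply is qs = 3P - 173.
Clearing the new market: 999 - 2P = 3P - 173, so P = 234.4 and q = 530.2.
Δq = 530.2 − 413 = +117.20.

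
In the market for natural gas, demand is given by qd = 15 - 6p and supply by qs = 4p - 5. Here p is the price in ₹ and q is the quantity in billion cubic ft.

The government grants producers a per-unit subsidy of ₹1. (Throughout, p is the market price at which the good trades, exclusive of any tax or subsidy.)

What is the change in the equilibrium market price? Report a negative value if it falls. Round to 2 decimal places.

Solve the original market: 15 - 6p = 4p - 5, hence p = 2 and q = 3.
Since sellers receive the price plus the subsidy, the effective supply curve becomes qs = 4p - 1.
Setting them equal: 15 - 6p = 4p - 1 → 16 = 10p, so p = 1.6 and q = 5.4.
Δp = 1.6 − 2 = -0.40.

-0.40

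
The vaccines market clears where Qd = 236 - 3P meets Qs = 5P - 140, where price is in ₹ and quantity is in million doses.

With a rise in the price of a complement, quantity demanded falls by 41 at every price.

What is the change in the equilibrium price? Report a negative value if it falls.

-5.125

Initially, 236 - 3P = 5P - 140, so 376 = 8P and P = 47, Q = 95.
After the shift, demand is Qd = 195 - 3P and supply is Qs = 5P - 140.
Setting them equal: 195 - 3P = 5P - 140 → 335 = 8P, so P = 41.875 and Q = 69.375.
ΔP = 41.875 − 47 = -5.125.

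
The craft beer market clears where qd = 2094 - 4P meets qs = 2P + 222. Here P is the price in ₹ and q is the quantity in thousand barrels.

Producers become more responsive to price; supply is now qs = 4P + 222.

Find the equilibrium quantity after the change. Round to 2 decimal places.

Initially, 2094 - 4P = 2P + 222, so 1872 = 6P and P = 312, q = 846.
The new curves are qd = 2094 - 4P (demand) and qs = 4P + 222 (supply).
New equilibrium: 2094 - 4P = 4P + 222 ⇒ 1872 = 8P ⇒ P = 234, q = 1158.

1158.00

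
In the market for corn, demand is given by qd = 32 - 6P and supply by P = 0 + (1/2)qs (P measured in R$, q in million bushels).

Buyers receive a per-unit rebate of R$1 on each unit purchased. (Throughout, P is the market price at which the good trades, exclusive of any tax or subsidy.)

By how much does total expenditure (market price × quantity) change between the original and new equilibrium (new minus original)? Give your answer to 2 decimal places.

+13.13

Solve the original market: 32 - 6P = 2P, hence P = 4 and q = 8.
Since buyers' out-of-pocket price is the market price minus the rebate, the effective demand curve becomes qd = 38 - 6P.
Equate the new curves: 38 - 6P = 2P, giving 38 = 8P, P = 4.75, q = 9.5.
Expenditure moves from 4×8 = 32 to 4.75×9.5 = 45.125; change = +13.13.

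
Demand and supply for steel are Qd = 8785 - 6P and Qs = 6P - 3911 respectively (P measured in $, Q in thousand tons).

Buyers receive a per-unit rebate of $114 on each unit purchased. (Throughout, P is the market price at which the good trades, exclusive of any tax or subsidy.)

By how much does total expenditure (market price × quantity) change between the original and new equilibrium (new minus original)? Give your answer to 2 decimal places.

Original equilibrium: 8785 - 6P = 6P - 3911 gives 12696 = 12P, so P = 1058 and Q = 2437.
Since buyers' out-of-pocket price is the market price minus the rebate, the effective demand curve becomes Qd = 9469 - 6P.
Clearing the new market: 9469 - 6P = 6P - 3911, so P = 1115 and Q = 2779.
Expenditure moves from 1058×2437 = 2578346 to 1115×2779 = 3098585; change = +520239.00.

+520239.00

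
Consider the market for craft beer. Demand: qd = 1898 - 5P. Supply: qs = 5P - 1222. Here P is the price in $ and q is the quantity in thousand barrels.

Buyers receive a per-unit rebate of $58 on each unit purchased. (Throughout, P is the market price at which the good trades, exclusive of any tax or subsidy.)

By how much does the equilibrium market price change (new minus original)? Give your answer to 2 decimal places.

Before the shock: 1898 - 5P = 5P - 1222 ⇒ 3120 = 10P ⇒ P = 312, q = 338.
Since buyers' out-of-pocket price is the market price minus the rebate, the effective demand curve becomes qd = 2188 - 5P.
New equilibrium: 2188 - 5P = 5P - 1222 ⇒ 3410 = 10P ⇒ P = 341, q = 483.
ΔP = 341 − 312 = +29.00.

+29.00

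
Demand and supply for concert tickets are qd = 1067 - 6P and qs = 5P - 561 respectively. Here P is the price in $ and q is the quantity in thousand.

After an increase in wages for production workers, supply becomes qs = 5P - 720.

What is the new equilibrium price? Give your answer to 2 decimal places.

Initially, 1067 - 6P = 5P - 561, so 1628 = 11P and P = 148, q = 179.
The new curves are qd = 1067 - 6P (demand) and qs = 5P - 720 (supply).
Clearing the new market: 1067 - 6P = 5P - 720, so P = 1787/11 ≈ 162.4545 and q = 1015/11 ≈ 92.2727.

162.45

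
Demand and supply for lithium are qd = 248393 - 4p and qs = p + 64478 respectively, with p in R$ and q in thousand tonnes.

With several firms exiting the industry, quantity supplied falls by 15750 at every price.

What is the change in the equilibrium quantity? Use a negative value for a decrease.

Original equilibrium: 248393 - 4p = p + 64478 gives 183915 = 5p, so p = 36783 and q = 101261.
The shock moves the curves to qd = 248393 - 4p and qs = p + 48728.
New equilibrium: 248393 - 4p = p + 48728 ⇒ 199665 = 5p ⇒ p = 39933, q = 88661.
Δq = 88661 − 101261 = -12600.

-12600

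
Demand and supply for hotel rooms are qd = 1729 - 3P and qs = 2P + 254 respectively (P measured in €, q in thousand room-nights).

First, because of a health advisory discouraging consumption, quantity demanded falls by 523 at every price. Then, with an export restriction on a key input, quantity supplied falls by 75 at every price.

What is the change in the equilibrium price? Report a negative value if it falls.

-89.6

Before the shock: 1729 - 3P = 2P + 254 ⇒ 1475 = 5P ⇒ P = 295, q = 844.
After the shift, demand is qd = 1206 - 3P and supply is qs = 2P + 179.
New equilibrium: 1206 - 3P = 2P + 179 ⇒ 1027 = 5P ⇒ P = 205.4, q = 589.8.
ΔP = 205.4 − 295 = -89.6.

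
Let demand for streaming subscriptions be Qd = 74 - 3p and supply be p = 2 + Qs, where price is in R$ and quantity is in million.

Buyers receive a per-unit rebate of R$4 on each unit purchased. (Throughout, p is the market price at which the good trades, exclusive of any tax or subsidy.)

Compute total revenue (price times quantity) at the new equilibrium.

440

Original equilibrium: 74 - 3p = p - 2 gives 76 = 4p, so p = 19 and Q = 17.
Since buyers' out-of-pocket price is the market price minus the rebate, the effective demand curve becomes Qd = 86 - 3p.
Setting them equal: 86 - 3p = p - 2 → 88 = 4p, so p = 22 and Q = 20.
New expenditure = 22 × 20 = 440.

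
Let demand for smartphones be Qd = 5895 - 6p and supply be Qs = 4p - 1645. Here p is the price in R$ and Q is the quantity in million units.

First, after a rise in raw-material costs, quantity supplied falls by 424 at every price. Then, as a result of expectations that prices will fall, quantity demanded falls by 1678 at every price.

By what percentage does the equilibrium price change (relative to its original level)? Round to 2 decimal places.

Original equilibrium: 5895 - 6p = 4p - 1645 gives 7540 = 10p, so p = 754 and Q = 1371.
The shock moves the curves to Qd = 4217 - 6p and Qs = 4p - 2069.
Equate the new curves: 4217 - 6p = 4p - 2069, giving 6286 = 10p, p = 628.6, Q = 445.4.
%Δp = (628.6 − 754) / 754 × 100 = -16.63%.

-16.63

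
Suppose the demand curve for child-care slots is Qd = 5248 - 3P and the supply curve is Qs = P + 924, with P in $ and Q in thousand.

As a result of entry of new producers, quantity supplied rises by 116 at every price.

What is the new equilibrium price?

1052

Initially, 5248 - 3P = P + 924, so 4324 = 4P and P = 1081, Q = 2005.
The new curves are Qd = 5248 - 3P (demand) and Qs = P + 1040 (supply).
Setting them equal: 5248 - 3P = P + 1040 → 4208 = 4P, so P = 1052 and Q = 2092.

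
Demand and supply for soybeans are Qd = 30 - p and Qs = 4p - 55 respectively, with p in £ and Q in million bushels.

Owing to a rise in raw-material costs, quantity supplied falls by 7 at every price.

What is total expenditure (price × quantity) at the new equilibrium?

Initially, 30 - p = 4p - 55, so 85 = 5p and p = 17, Q = 13.
With the change applied: demand Qd = 30 - p, supply Qs = 4p - 62.
Setting them equal: 30 - p = 4p - 62 → 92 = 5p, so p = 18.4 and Q = 11.6.
New expenditure = 18.4 × 11.6 = 213.44.

213.44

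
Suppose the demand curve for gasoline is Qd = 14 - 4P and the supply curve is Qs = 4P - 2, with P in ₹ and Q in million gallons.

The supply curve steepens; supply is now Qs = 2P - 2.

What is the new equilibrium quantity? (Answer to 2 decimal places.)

3.33

Solve the original market: 14 - 4P = 4P - 2, hence P = 2 and Q = 6.
The new curves are Qd = 14 - 4P (demand) and Qs = 2P - 2 (supply).
Clearing the new market: 14 - 4P = 2P - 2, so P = 8/3 ≈ 2.6667 and Q = 10/3 ≈ 3.3333.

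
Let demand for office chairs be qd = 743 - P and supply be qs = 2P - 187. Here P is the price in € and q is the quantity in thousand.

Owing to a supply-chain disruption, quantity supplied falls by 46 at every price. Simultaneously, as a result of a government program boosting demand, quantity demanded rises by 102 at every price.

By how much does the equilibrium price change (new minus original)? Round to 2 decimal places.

Before the shock: 743 - P = 2P - 187 ⇒ 930 = 3P ⇒ P = 310, q = 433.
The shock moves the curves to qd = 845 - P and qs = 2P - 233.
Clearing the new market: 845 - P = 2P - 233, so P = 1078/3 ≈ 359.3333 and q = 1457/3 ≈ 485.6667.
ΔP = 359.3333 − 310 = +49.33.

+49.33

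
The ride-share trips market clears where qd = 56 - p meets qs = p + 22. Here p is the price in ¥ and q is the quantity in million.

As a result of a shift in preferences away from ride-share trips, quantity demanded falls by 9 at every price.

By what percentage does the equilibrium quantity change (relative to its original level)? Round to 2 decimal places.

-11.54

Solve the original market: 56 - p = p + 22, hence p = 17 and q = 39.
The shock moves the curves to qd = 47 - p and qs = p + 22.
New equilibrium: 47 - p = p + 22 ⇒ 25 = 2p ⇒ p = 12.5, q = 34.5.
%Δq = (34.5 − 39) / 39 × 100 = -11.54%.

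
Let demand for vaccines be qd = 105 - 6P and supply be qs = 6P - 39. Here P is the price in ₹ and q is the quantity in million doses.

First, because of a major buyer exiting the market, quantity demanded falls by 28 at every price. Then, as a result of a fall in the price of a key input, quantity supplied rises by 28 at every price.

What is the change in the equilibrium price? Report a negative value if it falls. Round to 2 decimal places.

-4.67

Before the shock: 105 - 6P = 6P - 39 ⇒ 144 = 12P ⇒ P = 12, q = 33.
The shock moves the curves to qd = 77 - 6P and qs = 6P - 11.
Setting them equal: 77 - 6P = 6P - 11 → 88 = 12P, so P = 22/3 ≈ 7.3333 and q = 33.
ΔP = 7.3333 − 12 = -4.67.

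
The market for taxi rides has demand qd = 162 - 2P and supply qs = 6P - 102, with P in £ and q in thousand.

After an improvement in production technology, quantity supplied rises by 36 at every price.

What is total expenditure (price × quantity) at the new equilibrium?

Initially, 162 - 2P = 6P - 102, so 264 = 8P and P = 33, q = 96.
With the change applied: demand qd = 162 - 2P, supply qs = 6P - 66.
Clearing the new market: 162 - 2P = 6P - 66, so P = 28.5 and q = 105.
New expenditure = 28.5 × 105 = 2992.5.

2992.5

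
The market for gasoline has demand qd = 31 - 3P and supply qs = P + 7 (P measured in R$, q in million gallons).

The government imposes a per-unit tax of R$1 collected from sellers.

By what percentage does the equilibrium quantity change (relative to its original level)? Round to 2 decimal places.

Solve the original market: 31 - 3P = P + 7, hence P = 6 and q = 13.
Since sellers keep the price net of the tax, the effective supply curve becomes qs = P + 6.
Clearing the new market: 31 - 3P = P + 6, so P = 6.25 and q = 12.25.
%Δq = (12.25 − 13) / 13 × 100 = -5.77%.

-5.77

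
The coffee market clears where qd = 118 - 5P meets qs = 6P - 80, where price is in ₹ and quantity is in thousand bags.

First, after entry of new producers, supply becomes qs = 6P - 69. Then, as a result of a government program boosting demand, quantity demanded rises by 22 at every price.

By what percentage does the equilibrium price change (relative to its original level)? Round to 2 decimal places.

+5.56

Before the shock: 118 - 5P = 6P - 80 ⇒ 198 = 11P ⇒ P = 18, q = 28.
The shock moves the curves to qd = 140 - 5P and qs = 6P - 69.
Equate the new curves: 140 - 5P = 6P - 69, giving 209 = 11P, P = 19, q = 45.
%ΔP = (19 − 18) / 18 × 100 = +5.56%.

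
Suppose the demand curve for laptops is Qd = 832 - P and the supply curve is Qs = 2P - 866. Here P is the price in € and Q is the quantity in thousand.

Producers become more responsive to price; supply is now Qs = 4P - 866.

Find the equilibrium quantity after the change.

Solve the original market: 832 - P = 2P - 866, hence P = 566 and Q = 266.
The shock moves the curves to Qd = 832 - P and Qs = 4P - 866.
New equilibrium: 832 - P = 4P - 866 ⇒ 1698 = 5P ⇒ P = 339.6, Q = 492.4.

492.4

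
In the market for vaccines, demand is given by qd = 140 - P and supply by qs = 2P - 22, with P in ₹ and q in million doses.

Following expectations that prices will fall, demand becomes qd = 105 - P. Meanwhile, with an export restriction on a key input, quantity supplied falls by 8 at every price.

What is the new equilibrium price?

45

Initially, 140 - P = 2P - 22, so 162 = 3P and P = 54, q = 86.
The new curves are qd = 105 - P (demand) and qs = 2P - 30 (supply).
Setting them equal: 105 - P = 2P - 30 → 135 = 3P, so P = 45 and q = 60.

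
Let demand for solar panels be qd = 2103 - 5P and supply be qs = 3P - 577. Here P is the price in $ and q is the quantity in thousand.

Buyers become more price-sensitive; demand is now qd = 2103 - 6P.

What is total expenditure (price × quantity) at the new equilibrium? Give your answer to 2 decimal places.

Before the shock: 2103 - 5P = 3P - 577 ⇒ 2680 = 8P ⇒ P = 335, q = 428.
The new curves are qd = 2103 - 6P (demand) and qs = 3P - 577 (supply).
Setting them equal: 2103 - 6P = 3P - 577 → 2680 = 9P, so P = 2680/9 ≈ 297.7778 and q = 949/3 ≈ 316.3333.
New expenditure = 297.7778 × 316.3333 = 94197.04.

94197.04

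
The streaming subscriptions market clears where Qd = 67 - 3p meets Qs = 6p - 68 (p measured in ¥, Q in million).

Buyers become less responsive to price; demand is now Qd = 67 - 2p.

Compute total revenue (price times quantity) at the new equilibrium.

Solve the original market: 67 - 3p = 6p - 68, hence p = 15 and Q = 22.
With the change applied: demand Qd = 67 - 2p, supply Qs = 6p - 68.
Equate the new curves: 67 - 2p = 6p - 68, giving 135 = 8p, p = 16.875, Q = 33.25.
New expenditure = 16.875 × 33.25 = 561.09375.

561.09375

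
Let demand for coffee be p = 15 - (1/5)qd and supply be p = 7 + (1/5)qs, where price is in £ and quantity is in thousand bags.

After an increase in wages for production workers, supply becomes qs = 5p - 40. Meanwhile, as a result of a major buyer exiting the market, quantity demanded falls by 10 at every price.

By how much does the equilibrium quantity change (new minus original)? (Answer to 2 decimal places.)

-7.50

Initially, 75 - 5p = 5p - 35, so 110 = 10p and p = 11, q = 20.
With the change applied: demand qd = 65 - 5p, supply qs = 5p - 40.
Equate the new curves: 65 - 5p = 5p - 40, giving 105 = 10p, p = 10.5, q = 12.5.
Δq = 12.5 − 20 = -7.50.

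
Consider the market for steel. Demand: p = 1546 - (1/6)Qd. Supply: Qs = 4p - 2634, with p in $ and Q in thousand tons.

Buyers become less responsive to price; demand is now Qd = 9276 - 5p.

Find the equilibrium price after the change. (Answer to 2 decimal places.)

1323.33

Original equilibrium: 9276 - 6p = 4p - 2634 gives 11910 = 10p, so p = 1191 and Q = 2130.
After the shift, demand is Qd = 9276 - 5p and supply is Qs = 4p - 2634.
Clearing the new market: 9276 - 5p = 4p - 2634, so p = 3970/3 ≈ 1323.3333 and Q = 7978/3 ≈ 2659.3333.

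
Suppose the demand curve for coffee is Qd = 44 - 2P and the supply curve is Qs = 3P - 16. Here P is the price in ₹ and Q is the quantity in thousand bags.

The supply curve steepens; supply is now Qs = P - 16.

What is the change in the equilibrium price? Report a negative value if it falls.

Original equilibrium: 44 - 2P = 3P - 16 gives 60 = 5P, so P = 12 and Q = 20.
With the change applied: demand Qd = 44 - 2P, supply Qs = P - 16.
Setting them equal: 44 - 2P = P - 16 → 60 = 3P, so P = 20 and Q = 4.
ΔP = 20 − 12 = +8.

+8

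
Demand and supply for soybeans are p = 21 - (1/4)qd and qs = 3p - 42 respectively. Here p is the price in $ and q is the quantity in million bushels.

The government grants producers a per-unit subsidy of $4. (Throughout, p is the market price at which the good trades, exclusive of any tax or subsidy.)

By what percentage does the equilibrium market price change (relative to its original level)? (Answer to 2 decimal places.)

-9.52

Original equilibrium: 84 - 4p = 3p - 42 gives 126 = 7p, so p = 18 and q = 12.
Since sellers receive the price plus the subsidy, the effective supply curve becomes qs = 3p - 30.
Equate the new curves: 84 - 4p = 3p - 30, giving 114 = 7p, p = 114/7 ≈ 16.2857, q = 132/7 ≈ 18.8571.
%Δp = (16.2857 − 18) / 18 × 100 = -9.52%.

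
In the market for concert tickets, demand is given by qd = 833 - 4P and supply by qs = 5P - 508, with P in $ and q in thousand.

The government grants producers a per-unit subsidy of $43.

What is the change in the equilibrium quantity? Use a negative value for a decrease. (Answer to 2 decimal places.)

Before the shock: 833 - 4P = 5P - 508 ⇒ 1341 = 9P ⇒ P = 149, q = 237.
Since sellers receive the price plus the subsidy, the effective supply curve becomes qs = 5P - 293.
Equate the new curves: 833 - 4P = 5P - 293, giving 1126 = 9P, P = 1126/9 ≈ 125.1111, q = 2993/9 ≈ 332.5556.
Δq = 332.5556 − 237 = +95.56.

+95.56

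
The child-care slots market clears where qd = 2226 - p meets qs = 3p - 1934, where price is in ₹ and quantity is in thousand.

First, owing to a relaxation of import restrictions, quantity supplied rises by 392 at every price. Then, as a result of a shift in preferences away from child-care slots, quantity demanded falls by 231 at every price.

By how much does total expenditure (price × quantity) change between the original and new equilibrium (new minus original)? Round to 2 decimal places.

-251259.31

Before the shock: 2226 - p = 3p - 1934 ⇒ 4160 = 4p ⇒ p = 1040, q = 1186.
The shock moves the curves to qd = 1995 - p and qs = 3p - 1542.
New equilibrium: 1995 - p = 3p - 1542 ⇒ 3537 = 4p ⇒ p = 884.25, q = 1110.75.
Expenditure moves from 1040×1186 = 1233440 to 884.25×1110.75 = 982180.6875; change = -251259.31.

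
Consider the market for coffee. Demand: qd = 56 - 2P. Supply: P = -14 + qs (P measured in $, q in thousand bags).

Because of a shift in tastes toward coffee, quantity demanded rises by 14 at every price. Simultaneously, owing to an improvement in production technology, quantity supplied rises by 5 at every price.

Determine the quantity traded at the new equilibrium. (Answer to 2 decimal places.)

Initially, 56 - 2P = P + 14, so 42 = 3P and P = 14, q = 28.
The new curves are qd = 70 - 2P (demand) and qs = P + 19 (supply).
Equate the new curves: 70 - 2P = P + 19, giving 51 = 3P, P = 17, q = 36.

36.00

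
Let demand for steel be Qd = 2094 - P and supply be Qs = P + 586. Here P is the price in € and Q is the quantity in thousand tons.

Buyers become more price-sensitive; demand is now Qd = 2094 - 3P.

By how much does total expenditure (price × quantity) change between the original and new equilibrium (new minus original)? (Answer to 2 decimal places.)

-647309.00

Solve the original market: 2094 - P = P + 586, hence P = 754 and Q = 1340.
The new curves are Qd = 2094 - 3P (demand) and Qs = P + 586 (supply).
Equate the new curves: 2094 - 3P = P + 586, giving 1508 = 4P, P = 377, Q = 963.
Expenditure moves from 754×1340 = 1010360 to 377×963 = 363051; change = -647309.00.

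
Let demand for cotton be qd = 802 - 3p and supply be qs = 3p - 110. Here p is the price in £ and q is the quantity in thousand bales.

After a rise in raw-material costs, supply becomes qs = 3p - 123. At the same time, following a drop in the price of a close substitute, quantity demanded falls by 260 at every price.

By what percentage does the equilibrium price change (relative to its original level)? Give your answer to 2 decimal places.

-27.08

Initially, 802 - 3p = 3p - 110, so 912 = 6p and p = 152, q = 346.
The new curves are qd = 542 - 3p (demand) and qs = 3p - 123 (supply).
Equate the new curves: 542 - 3p = 3p - 123, giving 665 = 6p, p = 665/6 ≈ 110.8333, q = 209.5.
%Δp = (110.8333 − 152) / 152 × 100 = -27.08%.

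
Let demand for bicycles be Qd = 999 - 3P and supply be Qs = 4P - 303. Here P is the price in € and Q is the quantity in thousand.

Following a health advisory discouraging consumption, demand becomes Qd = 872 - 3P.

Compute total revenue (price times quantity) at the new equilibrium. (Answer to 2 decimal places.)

61843.37

Initially, 999 - 3P = 4P - 303, so 1302 = 7P and P = 186, Q = 441.
With the change applied: demand Qd = 872 - 3P, supply Qs = 4P - 303.
Clearing the new market: 872 - 3P = 4P - 303, so P = 1175/7 ≈ 167.8571 and Q = 2579/7 ≈ 368.4286.
New expenditure = 167.8571 × 368.4286 = 61843.37.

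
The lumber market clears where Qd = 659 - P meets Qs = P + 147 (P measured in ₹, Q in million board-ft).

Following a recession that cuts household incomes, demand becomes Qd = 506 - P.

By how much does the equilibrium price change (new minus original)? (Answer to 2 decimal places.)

Solve the original market: 659 - P = P + 147, hence P = 256 and Q = 403.
After the shift, demand is Qd = 506 - P and supply is Qs = P + 147.
Equate the new curves: 506 - P = P + 147, giving 359 = 2P, P = 179.5, Q = 326.5.
ΔP = 179.5 − 256 = -76.50.

-76.50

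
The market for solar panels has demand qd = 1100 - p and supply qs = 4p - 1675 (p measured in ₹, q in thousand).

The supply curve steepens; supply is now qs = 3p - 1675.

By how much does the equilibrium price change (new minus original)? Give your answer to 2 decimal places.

+138.75

Initially, 1100 - p = 4p - 1675, so 2775 = 5p and p = 555, q = 545.
With the change applied: demand qd = 1100 - p, supply qs = 3p - 1675.
Clearing the new market: 1100 - p = 3p - 1675, so p = 693.75 and q = 406.25.
Δp = 693.75 − 555 = +138.75.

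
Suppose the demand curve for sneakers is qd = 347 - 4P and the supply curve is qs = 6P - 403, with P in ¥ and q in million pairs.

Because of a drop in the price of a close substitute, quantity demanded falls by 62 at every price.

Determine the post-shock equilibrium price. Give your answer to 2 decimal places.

68.80

Original equilibrium: 347 - 4P = 6P - 403 gives 750 = 10P, so P = 75 and q = 47.
With the change applied: demand qd = 285 - 4P, supply qs = 6P - 403.
New equilibrium: 285 - 4P = 6P - 403 ⇒ 688 = 10P ⇒ P = 68.8, q = 9.8.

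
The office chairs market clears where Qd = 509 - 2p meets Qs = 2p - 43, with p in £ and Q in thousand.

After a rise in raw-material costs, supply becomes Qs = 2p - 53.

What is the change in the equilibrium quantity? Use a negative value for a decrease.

-5

Original equilibrium: 509 - 2p = 2p - 43 gives 552 = 4p, so p = 138 and Q = 233.
After the shift, demand is Qd = 509 - 2p and supply is Qs = 2p - 53.
New equilibrium: 509 - 2p = 2p - 53 ⇒ 562 = 4p ⇒ p = 140.5, Q = 228.
ΔQ = 228 − 233 = -5.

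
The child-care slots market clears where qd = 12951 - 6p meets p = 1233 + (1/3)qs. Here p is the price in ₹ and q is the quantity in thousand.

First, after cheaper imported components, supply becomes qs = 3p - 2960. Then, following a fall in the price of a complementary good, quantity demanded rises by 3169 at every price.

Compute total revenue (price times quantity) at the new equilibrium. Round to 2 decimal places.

7208000.00

Before the shock: 12951 - 6p = 3p - 3699 ⇒ 16650 = 9p ⇒ p = 1850, q = 1851.
The new curves are qd = 16120 - 6p (demand) and qs = 3p - 2960 (supply).
Clearing the new market: 16120 - 6p = 3p - 2960, so p = 2120 and q = 3400.
New expenditure = 2120 × 3400 = 7208000.00.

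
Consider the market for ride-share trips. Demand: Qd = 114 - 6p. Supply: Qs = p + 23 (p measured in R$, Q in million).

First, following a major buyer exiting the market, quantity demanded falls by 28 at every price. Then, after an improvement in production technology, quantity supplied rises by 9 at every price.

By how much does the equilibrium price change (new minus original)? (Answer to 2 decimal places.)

-5.29

Original equilibrium: 114 - 6p = p + 23 gives 91 = 7p, so p = 13 and Q = 36.
The new curves are Qd = 86 - 6p (demand) and Qs = p + 32 (supply).
New equilibrium: 86 - 6p = p + 32 ⇒ 54 = 7p ⇒ p = 54/7 ≈ 7.7143, Q = 278/7 ≈ 39.7143.
Δp = 7.7143 − 13 = -5.29.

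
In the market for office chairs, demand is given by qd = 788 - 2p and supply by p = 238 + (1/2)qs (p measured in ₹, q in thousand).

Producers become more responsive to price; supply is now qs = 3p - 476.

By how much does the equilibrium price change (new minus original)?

-63.2

Before the shock: 788 - 2p = 2p - 476 ⇒ 1264 = 4p ⇒ p = 316, q = 156.
After the shift, demand is qd = 788 - 2p and supply is qs = 3p - 476.
Equate the new curves: 788 - 2p = 3p - 476, giving 1264 = 5p, p = 252.8, q = 282.4.
Δp = 252.8 − 316 = -63.2.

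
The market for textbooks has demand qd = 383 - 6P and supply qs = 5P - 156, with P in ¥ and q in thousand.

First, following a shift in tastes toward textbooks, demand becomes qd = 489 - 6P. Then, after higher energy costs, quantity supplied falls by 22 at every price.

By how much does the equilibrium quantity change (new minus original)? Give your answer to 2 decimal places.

Before the shock: 383 - 6P = 5P - 156 ⇒ 539 = 11P ⇒ P = 49, q = 89.
After the shift, demand is qd = 489 - 6P and supply is qs = 5P - 178.
Setting them equal: 489 - 6P = 5P - 178 → 667 = 11P, so P = 667/11 ≈ 60.6364 and q = 1377/11 ≈ 125.1818.
Δq = 125.1818 − 89 = +36.18.

+36.18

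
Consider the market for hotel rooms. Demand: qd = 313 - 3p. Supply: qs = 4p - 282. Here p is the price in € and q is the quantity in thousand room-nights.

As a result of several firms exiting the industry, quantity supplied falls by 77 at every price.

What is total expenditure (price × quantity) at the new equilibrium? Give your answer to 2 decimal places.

Before the shock: 313 - 3p = 4p - 282 ⇒ 595 = 7p ⇒ p = 85, q = 58.
With the change applied: demand qd = 313 - 3p, supply qs = 4p - 359.
Equate the new curves: 313 - 3p = 4p - 359, giving 672 = 7p, p = 96, q = 25.
New expenditure = 96 × 25 = 2400.00.

2400.00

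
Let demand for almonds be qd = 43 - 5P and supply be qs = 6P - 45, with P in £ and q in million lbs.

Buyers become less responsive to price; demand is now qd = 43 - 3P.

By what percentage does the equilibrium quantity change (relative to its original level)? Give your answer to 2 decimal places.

+355.56

Solve the original market: 43 - 5P = 6P - 45, hence P = 8 and q = 3.
The shock moves the curves to qd = 43 - 3P and qs = 6P - 45.
Equate the new curves: 43 - 3P = 6P - 45, giving 88 = 9P, P = 88/9 ≈ 9.7778, q = 41/3 ≈ 13.6667.
%Δq = (13.6667 − 3) / 3 × 100 = +355.56%.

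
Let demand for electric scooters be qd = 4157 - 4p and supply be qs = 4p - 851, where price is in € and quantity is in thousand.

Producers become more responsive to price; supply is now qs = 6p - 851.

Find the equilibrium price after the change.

500.8

Initially, 4157 - 4p = 4p - 851, so 5008 = 8p and p = 626, q = 1653.
With the change applied: demand qd = 4157 - 4p, supply qs = 6p - 851.
Clearing the new market: 4157 - 4p = 6p - 851, so p = 500.8 and q = 2153.8.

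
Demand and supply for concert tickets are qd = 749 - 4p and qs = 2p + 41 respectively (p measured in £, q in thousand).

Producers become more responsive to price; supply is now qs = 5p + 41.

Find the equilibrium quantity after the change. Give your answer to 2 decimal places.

Initially, 749 - 4p = 2p + 41, so 708 = 6p and p = 118, q = 277.
After the shift, demand is qd = 749 - 4p and supply is qs = 5p + 41.
New equilibrium: 749 - 4p = 5p + 41 ⇒ 708 = 9p ⇒ p = 236/3 ≈ 78.6667, q = 1303/3 ≈ 434.3333.

434.33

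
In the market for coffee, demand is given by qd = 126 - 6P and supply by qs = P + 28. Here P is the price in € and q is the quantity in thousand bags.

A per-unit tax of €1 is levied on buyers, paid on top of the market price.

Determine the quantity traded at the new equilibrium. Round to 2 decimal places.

Before the shock: 126 - 6P = P + 28 ⇒ 98 = 7P ⇒ P = 14, q = 42.
Since buyers pay the price plus the tax, the effective demand curve becomes qd = 120 - 6P.
Equate the new curves: 120 - 6P = P + 28, giving 92 = 7P, P = 92/7 ≈ 13.1429, q = 288/7 ≈ 41.1429.

41.14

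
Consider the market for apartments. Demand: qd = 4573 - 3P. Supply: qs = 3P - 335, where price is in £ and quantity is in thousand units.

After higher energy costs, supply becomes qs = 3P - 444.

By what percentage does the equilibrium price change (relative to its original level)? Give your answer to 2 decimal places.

Solve the original market: 4573 - 3P = 3P - 335, hence P = 818 and q = 2119.
The new curves are qd = 4573 - 3P (demand) and qs = 3P - 444 (supply).
New equilibrium: 4573 - 3P = 3P - 444 ⇒ 5017 = 6P ⇒ P = 5017/6 ≈ 836.1667, q = 2064.5.
%ΔP = (836.1667 − 818) / 818 × 100 = +2.22%.

+2.22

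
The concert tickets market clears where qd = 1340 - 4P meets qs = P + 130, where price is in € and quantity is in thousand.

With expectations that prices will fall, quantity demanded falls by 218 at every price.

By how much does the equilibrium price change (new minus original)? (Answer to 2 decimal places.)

Before the shock: 1340 - 4P = P + 130 ⇒ 1210 = 5P ⇒ P = 242, q = 372.
After the shift, demand is qd = 1122 - 4P and supply is qs = P + 130.
New equilibrium: 1122 - 4P = P + 130 ⇒ 992 = 5P ⇒ P = 198.4, q = 328.4.
ΔP = 198.4 − 242 = -43.60.

-43.60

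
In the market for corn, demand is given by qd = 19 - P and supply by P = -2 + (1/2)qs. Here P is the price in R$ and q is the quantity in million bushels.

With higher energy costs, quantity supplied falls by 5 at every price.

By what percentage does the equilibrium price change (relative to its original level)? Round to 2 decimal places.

+33.33

Initially, 19 - P = 2P + 4, so 15 = 3P and P = 5, q = 14.
With the change applied: demand qd = 19 - P, supply qs = 2P - 1.
Setting them equal: 19 - P = 2P - 1 → 20 = 3P, so P = 20/3 ≈ 6.6667 and q = 37/3 ≈ 12.3333.
%ΔP = (6.6667 − 5) / 5 × 100 = +33.33%.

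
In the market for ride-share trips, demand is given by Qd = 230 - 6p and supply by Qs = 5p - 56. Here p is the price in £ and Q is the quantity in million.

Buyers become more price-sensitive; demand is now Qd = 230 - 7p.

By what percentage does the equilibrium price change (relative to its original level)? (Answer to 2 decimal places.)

Initially, 230 - 6p = 5p - 56, so 286 = 11p and p = 26, Q = 74.
After the shift, demand is Qd = 230 - 7p and supply is Qs = 5p - 56.
Clearing the new market: 230 - 7p = 5p - 56, so p = 143/6 ≈ 23.8333 and Q = 379/6 ≈ 63.1667.
%Δp = (23.8333 − 26) / 26 × 100 = -8.33%.

-8.33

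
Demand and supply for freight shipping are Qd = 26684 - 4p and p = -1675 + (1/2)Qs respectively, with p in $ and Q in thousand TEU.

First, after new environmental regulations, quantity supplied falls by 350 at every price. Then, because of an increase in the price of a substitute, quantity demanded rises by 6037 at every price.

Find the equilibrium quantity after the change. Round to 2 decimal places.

12907.00

Original equilibrium: 26684 - 4p = 2p + 3350 gives 23334 = 6p, so p = 3889 and Q = 11128.
With the change applied: demand Qd = 32721 - 4p, supply Qs = 2p + 3000.
Setting them equal: 32721 - 4p = 2p + 3000 → 29721 = 6p, so p = 4953.5 and Q = 12907.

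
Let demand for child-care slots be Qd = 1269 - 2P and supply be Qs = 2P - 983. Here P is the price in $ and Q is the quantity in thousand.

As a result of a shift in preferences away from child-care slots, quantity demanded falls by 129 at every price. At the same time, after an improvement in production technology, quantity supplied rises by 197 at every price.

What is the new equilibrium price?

Initially, 1269 - 2P = 2P - 983, so 2252 = 4P and P = 563, Q = 143.
The shock moves the curves to Qd = 1140 - 2P and Qs = 2P - 786.
Setting them equal: 1140 - 2P = 2P - 786 → 1926 = 4P, so P = 481.5 and Q = 177.

481.5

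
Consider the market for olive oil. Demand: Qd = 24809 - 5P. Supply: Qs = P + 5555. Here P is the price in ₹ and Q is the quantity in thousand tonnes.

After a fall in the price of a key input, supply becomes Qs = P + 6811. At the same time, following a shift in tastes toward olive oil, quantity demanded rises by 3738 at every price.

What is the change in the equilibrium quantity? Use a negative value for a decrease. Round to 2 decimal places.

Initially, 24809 - 5P = P + 5555, so 19254 = 6P and P = 3209, Q = 8764.
The new curves are Qd = 28547 - 5P (demand) and Qs = P + 6811 (supply).
Equate the new curves: 28547 - 5P = P + 6811, giving 21736 = 6P, P = 10868/3 ≈ 3622.6667, Q = 31301/3 ≈ 10433.6667.
ΔQ = 10433.6667 − 8764 = +1669.67.

+1669.67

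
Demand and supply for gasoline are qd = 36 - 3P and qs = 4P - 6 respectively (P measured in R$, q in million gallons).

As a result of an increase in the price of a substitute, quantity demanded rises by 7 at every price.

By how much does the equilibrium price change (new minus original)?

Initially, 36 - 3P = 4P - 6, so 42 = 7P and P = 6, q = 18.
The new curves are qd = 43 - 3P (demand) and qs = 4P - 6 (supply).
Clearing the new market: 43 - 3P = 4P - 6, so P = 7 and q = 22.
ΔP = 7 − 6 = +1.

+1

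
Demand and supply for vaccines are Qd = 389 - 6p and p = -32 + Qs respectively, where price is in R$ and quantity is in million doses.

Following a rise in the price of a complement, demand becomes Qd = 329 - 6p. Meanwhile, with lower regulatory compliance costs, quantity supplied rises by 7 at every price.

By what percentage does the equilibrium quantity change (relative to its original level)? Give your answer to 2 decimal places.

-3.10

Original equilibrium: 389 - 6p = p + 32 gives 357 = 7p, so p = 51 and Q = 83.
With the change applied: demand Qd = 329 - 6p, supply Qs = p + 39.
Setting them equal: 329 - 6p = p + 39 → 290 = 7p, so p = 290/7 ≈ 41.4286 and Q = 563/7 ≈ 80.4286.
%ΔQ = (80.4286 − 83) / 83 × 100 = -3.10%.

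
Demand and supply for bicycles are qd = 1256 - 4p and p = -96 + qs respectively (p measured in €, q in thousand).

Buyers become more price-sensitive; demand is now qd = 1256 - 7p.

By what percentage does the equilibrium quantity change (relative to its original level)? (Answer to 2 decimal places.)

-26.52

Solve the original market: 1256 - 4p = p + 96, hence p = 232 and q = 328.
With the change applied: demand qd = 1256 - 7p, supply qs = p + 96.
Setting them equal: 1256 - 7p = p + 96 → 1160 = 8p, so p = 145 and q = 241.
%Δq = (241 − 328) / 328 × 100 = -26.52%.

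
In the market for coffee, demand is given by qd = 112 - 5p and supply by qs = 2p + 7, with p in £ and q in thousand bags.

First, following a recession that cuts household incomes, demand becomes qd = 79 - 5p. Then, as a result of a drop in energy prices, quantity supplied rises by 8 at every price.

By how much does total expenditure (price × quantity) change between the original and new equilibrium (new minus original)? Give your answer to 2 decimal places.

Original equilibrium: 112 - 5p = 2p + 7 gives 105 = 7p, so p = 15 and q = 37.
The shock moves the curves to qd = 79 - 5p and qs = 2p + 15.
Setting them equal: 79 - 5p = 2p + 15 → 64 = 7p, so p = 64/7 ≈ 9.1429 and q = 233/7 ≈ 33.2857.
Expenditure moves from 15×37 = 555 to 9.1429×33.2857 = 304.3265; change = -250.67.

-250.67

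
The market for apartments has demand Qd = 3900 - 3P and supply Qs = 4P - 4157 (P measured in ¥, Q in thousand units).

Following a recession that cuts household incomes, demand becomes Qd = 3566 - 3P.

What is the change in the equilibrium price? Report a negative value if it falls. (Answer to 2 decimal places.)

-47.71

Solve the original market: 3900 - 3P = 4P - 4157, hence P = 1151 and Q = 447.
After the shift, demand is Qd = 3566 - 3P and supply is Qs = 4P - 4157.
Equate the new curves: 3566 - 3P = 4P - 4157, giving 7723 = 7P, P = 7723/7 ≈ 1103.2857, Q = 1793/7 ≈ 256.1429.
ΔP = 1103.2857 − 1151 = -47.71.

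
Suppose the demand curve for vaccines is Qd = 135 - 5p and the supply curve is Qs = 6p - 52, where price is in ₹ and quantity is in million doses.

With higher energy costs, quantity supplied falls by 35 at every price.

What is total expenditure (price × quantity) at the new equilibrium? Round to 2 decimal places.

688.02

Solve the original market: 135 - 5p = 6p - 52, hence p = 17 and Q = 50.
The new curves are Qd = 135 - 5p (demand) and Qs = 6p - 87 (supply).
Setting them equal: 135 - 5p = 6p - 87 → 222 = 11p, so p = 222/11 ≈ 20.1818 and Q = 375/11 ≈ 34.0909.
New expenditure = 20.1818 × 34.0909 = 688.02.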